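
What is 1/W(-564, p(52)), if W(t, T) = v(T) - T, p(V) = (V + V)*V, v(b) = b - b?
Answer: -1/5408 ≈ -0.00018491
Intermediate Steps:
v(b) = 0
p(V) = 2*V² (p(V) = (2*V)*V = 2*V²)
W(t, T) = -T (W(t, T) = 0 - T = -T)
1/W(-564, p(52)) = 1/(-2*52²) = 1/(-2*2704) = 1/(-1*5408) = 1/(-5408) = -1/5408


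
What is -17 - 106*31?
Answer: -3303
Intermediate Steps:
-17 - 106*31 = -17 - 3286 = -3303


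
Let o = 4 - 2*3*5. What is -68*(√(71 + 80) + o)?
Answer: 1768 - 68*√151 ≈ 932.40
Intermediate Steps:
o = -26 (o = 4 - 6*5 = 4 - 30 = -26)
-68*(√(71 + 80) + o) = -68*(√(71 + 80) - 26) = -68*(√151 - 26) = -68*(-26 + √151) = 1768 - 68*√151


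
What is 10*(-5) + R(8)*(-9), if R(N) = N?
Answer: -122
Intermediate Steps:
10*(-5) + R(8)*(-9) = 10*(-5) + 8*(-9) = -50 - 72 = -122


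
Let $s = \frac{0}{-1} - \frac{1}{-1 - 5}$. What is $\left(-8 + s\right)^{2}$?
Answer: $\frac{2209}{36} \approx 61.361$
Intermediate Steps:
$s = \frac{1}{6}$ ($s = 0 \left(-1\right) - \frac{1}{-6} = 0 - - \frac{1}{6} = 0 + \frac{1}{6} = \frac{1}{6} \approx 0.16667$)
$\left(-8 + s\right)^{2} = \left(-8 + \frac{1}{6}\right)^{2} = \left(- \frac{47}{6}\right)^{2} = \frac{2209}{36}$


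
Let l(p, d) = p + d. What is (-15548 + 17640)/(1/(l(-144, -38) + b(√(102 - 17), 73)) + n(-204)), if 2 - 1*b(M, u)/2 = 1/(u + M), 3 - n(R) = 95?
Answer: -1599501168582/70345646303 + 1046*√85/351728231515 ≈ -22.738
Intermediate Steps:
l(p, d) = d + p
n(R) = -92 (n(R) = 3 - 1*95 = 3 - 95 = -92)
b(M, u) = 4 - 2/(M + u) (b(M, u) = 4 - 2/(u + M) = 4 - 2/(M + u))
(-15548 + 17640)/(1/(l(-144, -38) + b(√(102 - 17), 73)) + n(-204)) = (-15548 + 17640)/(1/((-38 - 144) + 2*(-1 + 2*√(102 - 17) + 2*73)/(√(102 - 17) + 73)) - 92) = 2092/(1/(-182 + 2*(-1 + 2*√85 + 146)/(√85 + 73)) - 92) = 2092/(1/(-182 + 2*(145 + 2*√85)/(73 + √85)) - 92) = 2092/(-92 + 1/(-182 + 2*(145 + 2*√85)/(73 + √85)))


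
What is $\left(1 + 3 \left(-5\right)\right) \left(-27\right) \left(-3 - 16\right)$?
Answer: $-7182$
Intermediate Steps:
$\left(1 + 3 \left(-5\right)\right) \left(-27\right) \left(-3 - 16\right) = \left(1 - 15\right) \left(-27\right) \left(-3 - 16\right) = \left(-14\right) \left(-27\right) \left(-19\right) = 378 \left(-19\right) = -7182$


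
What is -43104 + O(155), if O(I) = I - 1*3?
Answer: -42952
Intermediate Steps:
O(I) = -3 + I (O(I) = I - 3 = -3 + I)
-43104 + O(155) = -43104 + (-3 + 155) = -43104 + 152 = -42952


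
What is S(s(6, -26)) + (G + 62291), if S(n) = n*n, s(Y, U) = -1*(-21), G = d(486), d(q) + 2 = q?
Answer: 63216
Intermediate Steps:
d(q) = -2 + q
G = 484 (G = -2 + 486 = 484)
s(Y, U) = 21
S(n) = n**2
S(s(6, -26)) + (G + 62291) = 21**2 + (484 + 62291) = 441 + 62775 = 63216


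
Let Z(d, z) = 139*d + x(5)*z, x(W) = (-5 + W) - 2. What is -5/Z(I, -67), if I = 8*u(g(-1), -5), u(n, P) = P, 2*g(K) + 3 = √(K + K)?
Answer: 5/5426 ≈ 0.00092149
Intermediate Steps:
g(K) = -3/2 + √2*√K/2 (g(K) = -3/2 + √(K + K)/2 = -3/2 + √(2*K)/2 = -3/2 + (√2*√K)/2 = -3/2 + √2*√K/2)
I = -40 (I = 8*(-5) = -40)
x(W) = -7 + W
Z(d, z) = -2*z + 139*d (Z(d, z) = 139*d + (-7 + 5)*z = 139*d - 2*z = -2*z + 139*d)
-5/Z(I, -67) = -5/(-2*(-67) + 139*(-40)) = -5/(134 - 5560) = -5/(-5426) = -5*(-1/5426) = 5/5426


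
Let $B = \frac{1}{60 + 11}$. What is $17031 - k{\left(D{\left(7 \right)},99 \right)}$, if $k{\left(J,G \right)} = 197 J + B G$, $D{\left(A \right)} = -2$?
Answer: $\frac{1237076}{71} \approx 17424.0$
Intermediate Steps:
$B = \frac{1}{71} \approx 0.014085$
$k{\left(J,G \right)} = 197 J + \frac{G}{71}$
$17031 - k{\left(D{\left(7 \right)},99 \right)} = 17031 - \left(197 \left(-2\right) + \frac{1}{71} \cdot 99\right) = 17031 - \left(-394 + \frac{99}{71}\right) = 17031 - - \frac{27875}{71} = 17031 + \frac{27875}{71} = \frac{1237076}{71}$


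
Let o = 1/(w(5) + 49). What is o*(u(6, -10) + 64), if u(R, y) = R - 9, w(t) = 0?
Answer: 61/49 ≈ 1.2449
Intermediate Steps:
u(R, y) = -9 + R
o = 1/49 (o = 1/(0 + 49) = 1/49 ≈ 0.020408)
o*(u(6, -10) + 64) = ((-9 + 6) + 64)/49 = (-3 + 64)/49 = (1/49)*61 = 61/49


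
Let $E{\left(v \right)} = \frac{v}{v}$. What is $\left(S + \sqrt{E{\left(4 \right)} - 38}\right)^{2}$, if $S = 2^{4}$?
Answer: $\left(16 + i \sqrt{37}\right)^{2} \approx 219.0 + 194.65 i$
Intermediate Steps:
$E{\left(v \right)} = 1$
$S = 16$
$\left(S + \sqrt{E{\left(4 \right)} - 38}\right)^{2} = \left(16 + \sqrt{1 - 38}\right)^{2} = \left(16 + \sqrt{-37}\right)^{2} = \left(16 + i \sqrt{37}\right)^{2}$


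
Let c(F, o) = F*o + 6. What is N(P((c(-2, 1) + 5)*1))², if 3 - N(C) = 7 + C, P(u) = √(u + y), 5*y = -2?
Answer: (20 + √215)²/25 ≈ 48.061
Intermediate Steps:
c(F, o) = 6 + F*o
y = -⅖ (y = (⅕)*(-2) = -⅖ ≈ -0.40000)
P(u) = √(-⅖ + u) (P(u) = √(u - ⅖) = √(-⅖ + u))
N(C) = -4 - C (N(C) = 3 - (7 + C) = 3 + (-7 - C) = -4 - C)
N(P((c(-2, 1) + 5)*1))² = (-4 - √(-10 + 25*(((6 - 2*1) + 5)*1))/5)² = (-4 - √(-10 + 25*(((6 - 2) + 5)*1))/5)² = (-4 - √(-10 + 25*((4 + 5)*1))/5)² = (-4 - √(-10 + 25*(9*1))/5)² = (-4 - √(-10 + 25*9)/5)² = (-4 - √(-10 + 225)/5)² = (-4 - √215/5)²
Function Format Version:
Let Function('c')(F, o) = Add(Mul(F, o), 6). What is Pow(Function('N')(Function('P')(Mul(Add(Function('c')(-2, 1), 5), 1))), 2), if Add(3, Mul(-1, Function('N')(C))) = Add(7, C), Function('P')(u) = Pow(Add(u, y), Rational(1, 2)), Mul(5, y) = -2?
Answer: Mul(Rational(1, 25), Pow(Add(20, Pow(215, Rational(1, 2))), 2)) ≈ 48.061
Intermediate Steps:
Function('c')(F, o) = Add(6, Mul(F, o))
y = Rational(-2, 5) (y = Mul(Rational(1, 5), -2) = Rational(-2, 5) ≈ -0.40000)
Function('P')(u) = Pow(Add(Rational(-2, 5), u), Rational(1, 2)) (Function('P')(u) = Pow(Add(u, Rational(-2, 5)), Rational(1, 2)) = Pow(Add(Rational(-2, 5), u), Rational(1, 2)))
Function('N')(C) = Add(-4, Mul(-1, C)) (Function('N')(C) = Add(3, Mul(-1, Add(7, C))) = Add(3, Add(-7, Mul(-1, C))) = Add(-4, Mul(-1, C)))
Pow(Function('N')(Function('P')(Mul(Add(Function('c')(-2, 1), 5), 1))), 2) = Pow(Add(-4, Mul(-1, Mul(Rational(1, 5), Pow(Add(-10, Mul(25, Mul(Add(Add(6, Mul(-2, 1)), 5), 1))), Rational(1, 2))))), 2) = Pow(Add(-4, Mul(-1, Mul(Rational(1, 5), Pow(Add(-10, Mul(25, Mul(Add(Add(6, -2), 5), 1))), Rational(1, 2))))), 2) = Pow(Add(-4, Mul(-1, Mul(Rational(1, 5), Pow(Add(-10, Mul(25, Mul(Add(4, 5), 1))), Rational(1, 2))))), 2) = Pow(Add(-4, Mul(-1, Mul(Rational(1, 5), Pow(Add(-10, Mul(25, Mul(9, 1))), Rational(1, 2))))), 2) = Pow(Add(-4, Mul(-1, Mul(Rational(1, 5), Pow(Add(-10, Mul(25, 9)), Rational(1, 2))))), 2) = Pow(Add(-4, Mul(-1, Mul(Rational(1, 5), Pow(Add(-10, 225), Rational(1, 2))))), 2) = Pow(Add(-4, Mul(-1, Mul(Rational(1, 5), Pow(215, Rational(1, 2))))), 2) = Pow(Add(-4, Mul(Rational(-1, 5), Pow(215, Rational(1, 2)))), 2)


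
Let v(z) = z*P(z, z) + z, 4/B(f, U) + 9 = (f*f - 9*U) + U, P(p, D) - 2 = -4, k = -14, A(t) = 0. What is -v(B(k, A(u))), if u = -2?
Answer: 4/187 ≈ 0.021390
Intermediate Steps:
P(p, D) = -2 (P(p, D) = 2 - 4 = -2)
B(f, U) = 4/(-9 + f² - 8*U) (B(f, U) = 4/(-9 + ((f*f - 9*U) + U)) = 4/(-9 + ((f² - 9*U) + U)) = 4/(-9 + (f² - 8*U)) = 4/(-9 + f² - 8*U))
v(z) = -z (v(z) = z*(-2) + z = -2*z + z = -z)
-v(B(k, A(u))) = -(-1)*4/(-9 + (-14)² - 8*0) = -(-1)*4/(-9 + 196 + 0) = -(-1)*4/187 = -1*(-4/187) = 4/187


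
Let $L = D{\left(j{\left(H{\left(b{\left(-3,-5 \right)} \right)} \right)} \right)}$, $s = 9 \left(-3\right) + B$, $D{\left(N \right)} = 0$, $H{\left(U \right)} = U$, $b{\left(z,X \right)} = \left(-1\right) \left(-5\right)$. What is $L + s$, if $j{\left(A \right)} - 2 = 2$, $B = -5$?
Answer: $-32$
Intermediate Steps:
$b{\left(z,X \right)} = 5$
$j{\left(A \right)} = 4$ ($j{\left(A \right)} = 2 + 2 = 4$)
$s = -32$ ($s = 9 \left(-3\right) - 5 = -27 - 5 = -32$)
$L = 0$
$L + s = 0 - 32 = -32$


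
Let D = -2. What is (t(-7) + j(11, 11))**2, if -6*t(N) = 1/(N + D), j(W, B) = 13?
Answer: 494209/2916 ≈ 169.48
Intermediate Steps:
t(N) = -1/(6*(-2 + N)) (t(N) = -1/(6*(N - 2)) = -1/(6*(-2 + N)))
(t(-7) + j(11, 11))**2 = (-1/(-12 + 6*(-7)) + 13)**2 = (-1/(-12 - 42) + 13)**2 = (-1/(-54) + 13)**2 = (-1*(-1/54) + 13)**2 = (1/54 + 13)**2 = (703/54)**2 = 494209/2916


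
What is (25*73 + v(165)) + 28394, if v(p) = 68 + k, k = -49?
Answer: 30238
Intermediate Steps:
v(p) = 19 (v(p) = 68 - 49 = 19)
(25*73 + v(165)) + 28394 = (25*73 + 19) + 28394 = (1825 + 19) + 28394 = 1844 + 28394 = 30238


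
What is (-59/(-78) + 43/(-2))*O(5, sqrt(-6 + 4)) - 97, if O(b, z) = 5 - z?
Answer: -7828/39 + 809*I*sqrt(2)/39 ≈ -200.72 + 29.336*I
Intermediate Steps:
(-59/(-78) + 43/(-2))*O(5, sqrt(-6 + 4)) - 97 = (-59/(-78) + 43/(-2))*(5 - sqrt(-6 + 4)) - 97 = (-59*(-1/78) + 43*(-1/2))*(5 - sqrt(-2)) - 97 = (59/78 - 43/2)*(5 - I*sqrt(2)) - 97 = -809*(5 - I*sqrt(2))/39 - 97 = (-4045/39 + 809*I*sqrt(2)/39) - 97 = -7828/39 + 809*I*sqrt(2)/39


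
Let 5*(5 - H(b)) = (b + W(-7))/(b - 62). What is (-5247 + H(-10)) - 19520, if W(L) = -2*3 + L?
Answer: -8914343/360 ≈ -24762.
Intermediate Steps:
W(L) = -6 + L
H(b) = 5 - (-13 + b)/(5*(-62 + b)) (H(b) = 5 - (b + (-6 - 7))/(5*(b - 62)) = 5 - (b - 13)/(5*(-62 + b)) = 5 - (-13 + b)/(5*(-62 + b)))
(-5247 + H(-10)) - 19520 = (-5247 + (-1537 + 24*(-10))/(5*(-62 - 10))) - 19520 = (-5247 + (⅕)*(-1537 - 240)/(-72)) - 19520 = (-5247 + (⅕)*(-1/72)*(-1777)) - 19520 = (-5247 + 1777/360) - 19520 = -1887143/360 - 19520 = -8914343/360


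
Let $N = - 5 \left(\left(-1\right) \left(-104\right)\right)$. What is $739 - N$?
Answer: $1259$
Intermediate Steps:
$N = -520$ ($N = \left(-5\right) 104 = -520$)
$739 - N = 739 - -520 = 739 + 520 = 1259$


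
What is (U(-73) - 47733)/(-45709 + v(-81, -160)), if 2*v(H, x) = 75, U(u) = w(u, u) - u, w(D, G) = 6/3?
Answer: 95316/91343 ≈ 1.0435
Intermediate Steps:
w(D, G) = 2 (w(D, G) = 6*(⅓) = 2)
U(u) = 2 - u
v(H, x) = 75/2 (v(H, x) = (½)*75 = 75/2)
(U(-73) - 47733)/(-45709 + v(-81, -160)) = ((2 - 1*(-73)) - 47733)/(-45709 + 75/2) = ((2 + 73) - 47733)/(-91343/2) = (75 - 47733)*(-2/91343) = -47658*(-2/91343) = 95316/91343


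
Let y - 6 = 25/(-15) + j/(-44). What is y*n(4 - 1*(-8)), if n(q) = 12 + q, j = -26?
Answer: 1300/11 ≈ 118.18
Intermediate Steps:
y = 325/66 (y = 6 + (25/(-15) - 26/(-44)) = 6 + (25*(-1/15) - 26*(-1/44)) = 6 + (-5/3 + 13/22) = 6 - 71/66 = 325/66 ≈ 4.9242)
y*n(4 - 1*(-8)) = 325*(12 + (4 - 1*(-8)))/66 = 325*(12 + (4 + 8))/66 = 325*(12 + 12)/66 = (325/66)*24 = 1300/11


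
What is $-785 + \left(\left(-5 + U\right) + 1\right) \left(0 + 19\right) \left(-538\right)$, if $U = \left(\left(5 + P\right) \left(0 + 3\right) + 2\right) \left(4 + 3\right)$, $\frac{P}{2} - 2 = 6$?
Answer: $-4610907$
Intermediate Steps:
$P = 16$ ($P = 4 + 2 \cdot 6 = 4 + 12 = 16$)
$U = 455$ ($U = \left(\left(5 + 16\right) \left(0 + 3\right) + 2\right) \left(4 + 3\right) = \left(21 \cdot 3 + 2\right) 7 = \left(63 + 2\right) 7 = 65 \cdot 7 = 455$)
$-785 + \left(\left(-5 + U\right) + 1\right) \left(0 + 19\right) \left(-538\right) = -785 + \left(\left(-5 + 455\right) + 1\right) \left(0 + 19\right) \left(-538\right) = -785 + \left(450 + 1\right) 19 \left(-538\right) = -785 + 451 \cdot 19 \left(-538\right) = -785 + 8569 \left(-538\right) = -785 - 4610122 = -4610907$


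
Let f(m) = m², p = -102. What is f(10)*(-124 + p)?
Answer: -22600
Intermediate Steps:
f(10)*(-124 + p) = 10²*(-124 - 102) = 100*(-226) = -22600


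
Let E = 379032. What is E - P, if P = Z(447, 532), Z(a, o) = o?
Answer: 378500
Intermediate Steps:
P = 532
E - P = 379032 - 1*532 = 379032 - 532 = 378500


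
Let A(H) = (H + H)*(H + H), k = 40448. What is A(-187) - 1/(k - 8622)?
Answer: 4451693575/31826 ≈ 1.3988e+5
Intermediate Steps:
A(H) = 4*H² (A(H) = (2*H)*(2*H) = 4*H²)
A(-187) - 1/(k - 8622) = 4*(-187)² - 1/(40448 - 8622) = 4*34969 - 1/31826 = 139876 - 1*1/31826 = 139876 - 1/31826 = 4451693575/31826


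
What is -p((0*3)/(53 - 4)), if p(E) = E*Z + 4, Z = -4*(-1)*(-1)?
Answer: -4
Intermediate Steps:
Z = -4 (Z = 4*(-1) = -4)
p(E) = 4 - 4*E (p(E) = E*(-4) + 4 = -4*E + 4 = 4 - 4*E)
-p((0*3)/(53 - 4)) = -(4 - 4*0*3/(53 - 4)) = -(4 - 4*0/49) = -(4 - 4*0) = -(4 + 0) = -1*4 = -4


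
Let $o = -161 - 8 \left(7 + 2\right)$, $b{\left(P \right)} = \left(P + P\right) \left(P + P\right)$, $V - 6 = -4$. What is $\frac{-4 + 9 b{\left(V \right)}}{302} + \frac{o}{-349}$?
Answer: $\frac{59613}{52699} \approx 1.1312$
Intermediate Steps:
$V = 2$ ($V = 6 - 4 = 2$)
$b{\left(P \right)} = 4 P^{2}$ ($b{\left(P \right)} = 2 P 2 P = 4 P^{2}$)
$o = -233$ ($o = -161 - 8 \cdot 9 = -161 - 72 = -233$)
$\frac{-4 + 9 b{\left(V \right)}}{302} + \frac{o}{-349} = \frac{-4 + 9 \cdot 4 \cdot 2^{2}}{302} - \frac{233}{-349} = \left(-4 + 9 \cdot 4 \cdot 4\right) \frac{1}{302} - - \frac{233}{349} = \left(-4 + 9 \cdot 16\right) \frac{1}{302} + \frac{233}{349} = \left(-4 + 144\right) \frac{1}{302} + \frac{233}{349} = 140 \cdot \frac{1}{302} + \frac{233}{349} = \frac{70}{151} + \frac{233}{349} = \frac{59613}{52699}$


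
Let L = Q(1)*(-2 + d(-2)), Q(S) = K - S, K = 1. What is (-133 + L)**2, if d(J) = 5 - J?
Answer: 17689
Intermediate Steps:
Q(S) = 1 - S
L = 0 (L = (1 - 1*1)*(-2 + (5 - 1*(-2))) = (1 - 1)*(-2 + (5 + 2)) = 0*(-2 + 7) = 0*5 = 0)
(-133 + L)**2 = (-133 + 0)**2 = (-133)**2 = 17689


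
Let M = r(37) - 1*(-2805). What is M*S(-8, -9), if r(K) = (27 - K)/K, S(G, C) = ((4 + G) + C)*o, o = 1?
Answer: -1349075/37 ≈ -36462.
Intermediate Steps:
S(G, C) = 4 + C + G (S(G, C) = ((4 + G) + C)*1 = (4 + C + G)*1 = 4 + C + G)
r(K) = (27 - K)/K
M = 103775/37 (M = (27 - 1*37)/37 - 1*(-2805) = (27 - 37)/37 + 2805 = (1/37)*(-10) + 2805 = -10/37 + 2805 = 103775/37 ≈ 2804.7)
M*S(-8, -9) = 103775*(4 - 9 - 8)/37 = (103775/37)*(-13) = -1349075/37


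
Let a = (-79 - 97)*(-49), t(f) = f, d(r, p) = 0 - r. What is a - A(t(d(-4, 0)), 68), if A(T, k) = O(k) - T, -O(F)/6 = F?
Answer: 9036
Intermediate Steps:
d(r, p) = -r
O(F) = -6*F
A(T, k) = -T - 6*k (A(T, k) = -6*k - T = -T - 6*k)
a = 8624 (a = -176*(-49) = 8624)
a - A(t(d(-4, 0)), 68) = 8624 - (-(-1)*(-4) - 6*68) = 8624 - (-1*4 - 408) = 8624 - (-4 - 408) = 8624 - 1*(-412) = 8624 + 412 = 9036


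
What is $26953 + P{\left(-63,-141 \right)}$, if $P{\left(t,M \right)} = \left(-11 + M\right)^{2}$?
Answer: $50057$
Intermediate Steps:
$26953 + P{\left(-63,-141 \right)} = 26953 + \left(-11 - 141\right)^{2} = 26953 + \left(-152\right)^{2} = 26953 + 23104 = 50057$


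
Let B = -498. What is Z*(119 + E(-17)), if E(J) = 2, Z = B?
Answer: -60258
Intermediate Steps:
Z = -498
Z*(119 + E(-17)) = -498*(119 + 2) = -498*121 = -60258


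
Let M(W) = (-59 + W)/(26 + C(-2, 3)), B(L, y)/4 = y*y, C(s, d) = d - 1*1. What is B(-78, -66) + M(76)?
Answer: 487889/28 ≈ 17425.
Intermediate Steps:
C(s, d) = -1 + d (C(s, d) = d - 1 = -1 + d)
B(L, y) = 4*y**2 (B(L, y) = 4*(y*y) = 4*y**2)
M(W) = -59/28 + W/28 (M(W) = (-59 + W)/(26 + (-1 + 3)) = (-59 + W)/(26 + 2) = (-59 + W)/28 = (-59 + W)*(1/28) = -59/28 + W/28)
B(-78, -66) + M(76) = 4*(-66)**2 + (-59/28 + (1/28)*76) = 4*4356 + (-59/28 + 19/7) = 17424 + 17/28 = 487889/28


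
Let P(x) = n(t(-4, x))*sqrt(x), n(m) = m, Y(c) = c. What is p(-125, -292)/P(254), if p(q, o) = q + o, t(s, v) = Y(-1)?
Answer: 417*sqrt(254)/254 ≈ 26.165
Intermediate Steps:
t(s, v) = -1
P(x) = -sqrt(x)
p(q, o) = o + q
p(-125, -292)/P(254) = (-292 - 125)/((-sqrt(254))) = -(-417)*sqrt(254)/254 = 417*sqrt(254)/254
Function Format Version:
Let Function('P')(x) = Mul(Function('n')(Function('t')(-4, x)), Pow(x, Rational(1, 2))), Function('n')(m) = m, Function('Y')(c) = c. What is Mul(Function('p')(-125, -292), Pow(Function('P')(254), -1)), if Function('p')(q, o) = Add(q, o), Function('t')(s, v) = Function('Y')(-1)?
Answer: Mul(Rational(417, 254), Pow(254, Rational(1, 2))) ≈ 26.165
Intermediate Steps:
Function('t')(s, v) = -1
Function('P')(x) = Mul(-1, Pow(x, Rational(1, 2)))
Function('p')(q, o) = Add(o, q)
Mul(Function('p')(-125, -292), Pow(Function('P')(254), -1)) = Mul(Add(-292, -125), Pow(Mul(-1, Pow(254, Rational(1, 2))), -1)) = Mul(-417, Mul(Rational(-1, 254), Pow(254, Rational(1, 2)))) = Mul(Rational(417, 254), Pow(254, Rational(1, 2)))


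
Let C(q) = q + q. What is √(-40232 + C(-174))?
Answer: 2*I*√10145 ≈ 201.44*I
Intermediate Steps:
C(q) = 2*q
√(-40232 + C(-174)) = √(-40232 + 2*(-174)) = √(-40232 - 348) = √(-40580) = 2*I*√10145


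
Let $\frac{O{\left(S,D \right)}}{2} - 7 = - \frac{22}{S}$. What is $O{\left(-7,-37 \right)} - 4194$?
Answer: $- \frac{29216}{7} \approx -4173.7$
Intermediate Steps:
$O{\left(S,D \right)} = 14 - \frac{44}{S}$ ($O{\left(S,D \right)} = 14 + 2 \left(- \frac{22}{S}\right) = 14 - \frac{44}{S}$)
$O{\left(-7,-37 \right)} - 4194 = \left(14 - \frac{44}{-7}\right) - 4194 = \left(14 - - \frac{44}{7}\right) - 4194 = \left(14 + \frac{44}{7}\right) - 4194 = \frac{142}{7} - 4194 = - \frac{29216}{7}$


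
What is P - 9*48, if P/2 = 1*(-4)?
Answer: -440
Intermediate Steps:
P = -8 (P = 2*(1*(-4)) = 2*(-4) = -8)
P - 9*48 = -8 - 9*48 = -8 - 432 = -440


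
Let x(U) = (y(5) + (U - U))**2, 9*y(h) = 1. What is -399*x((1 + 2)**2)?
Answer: -133/27 ≈ -4.9259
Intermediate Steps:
y(h) = 1/9 (y(h) = (1/9)*1 = 1/9)
x(U) = 1/81 (x(U) = (1/9 + (U - U))**2 = (1/9 + 0)**2 = (1/9)**2 = 1/81)
-399*x((1 + 2)**2) = -399*1/81 = -133/27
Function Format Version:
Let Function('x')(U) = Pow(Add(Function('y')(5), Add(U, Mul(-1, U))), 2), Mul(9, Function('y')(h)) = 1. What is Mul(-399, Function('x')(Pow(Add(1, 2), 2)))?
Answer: Rational(-133, 27) ≈ -4.9259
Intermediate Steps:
Function('y')(h) = Rational(1, 9) (Function('y')(h) = Mul(Rational(1, 9), 1) = Rational(1, 9))
Function('x')(U) = Rational(1, 81) (Function('x')(U) = Pow(Add(Rational(1, 9), Add(U, Mul(-1, U))), 2) = Pow(Add(Rational(1, 9), 0), 2) = Pow(Rational(1, 9), 2) = Rational(1, 81))
Mul(-399, Function('x')(Pow(Add(1, 2), 2))) = Mul(-399, Rational(1, 81)) = Rational(-133, 27)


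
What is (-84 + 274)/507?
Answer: 190/507 ≈ 0.37475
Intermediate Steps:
(-84 + 274)/507 = 190*(1/507) = 190/507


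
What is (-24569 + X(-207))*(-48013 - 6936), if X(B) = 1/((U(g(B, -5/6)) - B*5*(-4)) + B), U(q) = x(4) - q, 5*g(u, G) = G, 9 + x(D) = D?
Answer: 35250946495585/26111 ≈ 1.3500e+9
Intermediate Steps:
x(D) = -9 + D
g(u, G) = G/5
U(q) = -5 - q (U(q) = (-9 + 4) - q = -5 - q)
X(B) = 1/(-29/6 + 21*B) (X(B) = 1/(((-5 - (-5/6)/5) - B*5*(-4)) + B) = 1/(((-5 - (-5*⅙)/5) - 5*B*(-4)) + B) = 1/(((-5 - (-5)/(5*6)) - (-20)*B) + B) = 1/(((-5 - 1*(-⅙)) + 20*B) + B) = 1/(((-5 + ⅙) + 20*B) + B) = 1/((-29/6 + 20*B) + B) = 1/(-29/6 + 21*B))
(-24569 + X(-207))*(-48013 - 6936) = (-24569 + 6/(-29 + 126*(-207)))*(-48013 - 6936) = (-24569 + 6/(-29 - 26082))*(-54949) = (-24569 + 6/(-26111))*(-54949) = (-24569 + 6*(-1/26111))*(-54949) = (-24569 - 6/26111)*(-54949) = -641521165/26111*(-54949) = 35250946495585/26111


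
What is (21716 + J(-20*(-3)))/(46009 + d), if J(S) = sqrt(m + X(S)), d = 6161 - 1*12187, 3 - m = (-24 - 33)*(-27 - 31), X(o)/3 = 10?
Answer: 21716/39983 + I*sqrt(3273)/39983 ≈ 0.54313 + 0.0014309*I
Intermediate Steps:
X(o) = 30 (X(o) = 3*10 = 30)
m = -3303 (m = 3 - (-24 - 33)*(-27 - 31) = 3 - (-57)*(-58) = 3 - 1*3306 = 3 - 3306 = -3303)
d = -6026 (d = 6161 - 12187 = -6026)
J(S) = I*sqrt(3273) (J(S) = sqrt(-3303 + 30) = sqrt(-3273) = I*sqrt(3273))
(21716 + J(-20*(-3)))/(46009 + d) = (21716 + I*sqrt(3273))/(46009 - 6026) = (21716 + I*sqrt(3273))/39983 = (21716 + I*sqrt(3273))*(1/39983) = 21716/39983 + I*sqrt(3273)/39983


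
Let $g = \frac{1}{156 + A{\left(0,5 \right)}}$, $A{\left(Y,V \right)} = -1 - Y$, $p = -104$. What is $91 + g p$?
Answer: $\frac{14001}{155} \approx 90.329$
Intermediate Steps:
$g = \frac{1}{155}$ ($g = \frac{1}{156 - 1} = \frac{1}{155} \approx 0.0064516$)
$91 + g p = 91 + \frac{1}{155} \left(-104\right) = 91 - \frac{104}{155} = \frac{14001}{155}$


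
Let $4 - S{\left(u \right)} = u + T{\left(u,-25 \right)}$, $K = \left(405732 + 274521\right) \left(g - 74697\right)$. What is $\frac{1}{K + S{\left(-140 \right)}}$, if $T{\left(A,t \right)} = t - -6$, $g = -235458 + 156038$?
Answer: $- \frac{1}{104838551438} \approx -9.5385 \cdot 10^{-12}$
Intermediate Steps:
$g = -79420$
$K = -104838551601$ ($K = \left(405732 + 274521\right) \left(-79420 - 74697\right) = 680253 \left(-154117\right) = -104838551601$)
$T{\left(A,t \right)} = 6 + t$ ($T{\left(A,t \right)} = t + 6 = 6 + t$)
$S{\left(u \right)} = 23 - u$ ($S{\left(u \right)} = 4 - \left(u + \left(6 - 25\right)\right) = 4 - \left(u - 19\right) = 4 - \left(-19 + u\right) = 23 - u$)
$\frac{1}{K + S{\left(-140 \right)}} = \frac{1}{-104838551601 + \left(23 - -140\right)} = \frac{1}{-104838551601 + \left(23 + 140\right)} = \frac{1}{-104838551601 + 163} = \frac{1}{-104838551438} = - \frac{1}{104838551438}$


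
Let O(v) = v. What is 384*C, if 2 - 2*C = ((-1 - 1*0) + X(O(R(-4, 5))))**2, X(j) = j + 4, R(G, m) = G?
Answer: 192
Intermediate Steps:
X(j) = 4 + j
C = 1/2 (C = 1 - ((-1 - 1*0) + (4 - 4))**2/2 = 1 - ((-1 + 0) + 0)**2/2 = 1 - (-1 + 0)**2/2 = 1 - 1/2*(-1)**2 = 1 - 1/2*1 = 1 - 1/2 = 1/2 ≈ 0.50000)
384*C = 384*(1/2) = 192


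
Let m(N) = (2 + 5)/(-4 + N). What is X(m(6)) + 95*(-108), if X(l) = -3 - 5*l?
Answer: -20561/2 ≈ -10281.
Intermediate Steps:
m(N) = 7/(-4 + N)
X(m(6)) + 95*(-108) = (-3 - 35/(-4 + 6)) + 95*(-108) = (-3 - 35/2) - 10260 = -41/2 - 10260 = -20561/2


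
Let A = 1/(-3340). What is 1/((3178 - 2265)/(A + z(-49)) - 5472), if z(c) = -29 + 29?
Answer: -1/3054892 ≈ -3.2734e-7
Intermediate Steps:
z(c) = 0
A = -1/3340 ≈ -0.00029940
1/((3178 - 2265)/(A + z(-49)) - 5472) = 1/((3178 - 2265)/(-1/3340 + 0) - 5472) = 1/(913/(-1/3340) - 5472) = 1/(913*(-3340) - 5472) = 1/(-3049420 - 5472) = 1/(-3054892) = -1/3054892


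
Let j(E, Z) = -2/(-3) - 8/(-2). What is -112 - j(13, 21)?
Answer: -350/3 ≈ -116.67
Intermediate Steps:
j(E, Z) = 14/3 (j(E, Z) = -2*(-1/3) - 8*(-1/2) = 2/3 + 4 = 14/3)
-112 - j(13, 21) = -112 - 1*14/3 = -112 - 14/3 = -350/3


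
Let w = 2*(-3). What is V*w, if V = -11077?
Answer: 66462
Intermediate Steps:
w = -6
V*w = -11077*(-6) = 66462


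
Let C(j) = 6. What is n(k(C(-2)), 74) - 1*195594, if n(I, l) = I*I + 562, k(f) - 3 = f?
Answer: -194951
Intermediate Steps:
k(f) = 3 + f
n(I, l) = 562 + I**2 (n(I, l) = I**2 + 562 = 562 + I**2)
n(k(C(-2)), 74) - 1*195594 = (562 + (3 + 6)**2) - 1*195594 = (562 + 9**2) - 195594 = (562 + 81) - 195594 = 643 - 195594 = -194951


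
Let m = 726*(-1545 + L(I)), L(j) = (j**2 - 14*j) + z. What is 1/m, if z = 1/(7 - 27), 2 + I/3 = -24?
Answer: 10/40880697 ≈ 2.4461e-7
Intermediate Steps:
I = -78 (I = -6 + 3*(-24) = -6 - 72 = -78)
z = -1/20 (z = 1/(-20) = -1/20 ≈ -0.050000)
L(j) = -1/20 + j**2 - 14*j (L(j) = (j**2 - 14*j) - 1/20 = -1/20 + j**2 - 14*j)
m = 40880697/10 (m = 726*(-1545 + (-1/20 + (-78)**2 - 14*(-78))) = 726*(-1545 + (-1/20 + 6084 + 1092)) = 726*(-1545 + 143519/20) = 726*(112619/20) = 40880697/10 ≈ 4.0881e+6)
1/m = 1/(40880697/10) = 10/40880697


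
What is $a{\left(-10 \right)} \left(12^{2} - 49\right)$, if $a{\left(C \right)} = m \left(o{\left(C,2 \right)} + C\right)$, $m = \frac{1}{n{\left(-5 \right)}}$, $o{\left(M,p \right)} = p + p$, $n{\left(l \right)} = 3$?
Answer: $-190$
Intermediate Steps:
$o{\left(M,p \right)} = 2 p$
$m = \frac{1}{3} \approx 0.33333$
$a{\left(C \right)} = \frac{4}{3} + \frac{C}{3}$ ($a{\left(C \right)} = \frac{2 \cdot 2 + C}{3} = \frac{4 + C}{3} = \frac{4}{3} + \frac{C}{3}$)
$a{\left(-10 \right)} \left(12^{2} - 49\right) = \left(\frac{4}{3} + \frac{1}{3} \left(-10\right)\right) \left(12^{2} - 49\right) = \left(\frac{4}{3} - \frac{10}{3}\right) \left(144 - 49\right) = \left(-2\right) 95 = -190$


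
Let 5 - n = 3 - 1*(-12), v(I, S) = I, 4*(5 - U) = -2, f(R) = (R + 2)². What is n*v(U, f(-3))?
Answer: -55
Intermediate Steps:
f(R) = (2 + R)²
U = 11/2 (U = 5 - ¼*(-2) = 5 + ½ = 11/2 ≈ 5.5000)
n = -10 (n = 5 - (3 - 1*(-12)) = 5 - (3 + 12) = 5 - 1*15 = 5 - 15 = -10)
n*v(U, f(-3)) = -10*11/2 = -55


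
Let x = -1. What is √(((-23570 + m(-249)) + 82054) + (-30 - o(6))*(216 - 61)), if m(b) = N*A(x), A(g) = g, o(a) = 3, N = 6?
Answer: √53363 ≈ 231.00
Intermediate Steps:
m(b) = -6 (m(b) = 6*(-1) = -6)
√(((-23570 + m(-249)) + 82054) + (-30 - o(6))*(216 - 61)) = √(((-23570 - 6) + 82054) + (-30 - 1*3)*(216 - 61)) = √((-23576 + 82054) + (-30 - 3)*155) = √(58478 - 33*155) = √(58478 - 5115) = √53363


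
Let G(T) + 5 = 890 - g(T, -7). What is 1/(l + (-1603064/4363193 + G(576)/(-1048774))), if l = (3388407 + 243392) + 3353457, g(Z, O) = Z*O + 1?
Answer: 2288001687691/15982276665603033734 ≈ 1.4316e-7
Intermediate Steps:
g(Z, O) = 1 + O*Z (g(Z, O) = O*Z + 1 = 1 + O*Z)
G(T) = 884 + 7*T (G(T) = -5 + (890 - (1 - 7*T)) = -5 + (890 + (-1 + 7*T)) = -5 + (889 + 7*T) = 884 + 7*T)
l = 6985256 (l = 3631799 + 3353457 = 6985256)
1/(l + (-1603064/4363193 + G(576)/(-1048774))) = 1/(6985256 + (-1603064/4363193 + (884 + 7*576)/(-1048774))) = 1/(6985256 + (-1603064*1/4363193 + (884 + 4032)*(-1/1048774))) = 1/(6985256 + (-1603064/4363193 + 4916*(-1/1048774))) = 1/(6985256 + (-1603064/4363193 - 2458/524387)) = 1/(6985256 - 851350650162/2288001687691) = 1/(15982276665603033734/2288001687691) = 2288001687691/15982276665603033734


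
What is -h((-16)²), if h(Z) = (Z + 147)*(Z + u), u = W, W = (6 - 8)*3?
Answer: -100750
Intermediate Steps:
W = -6 (W = -2*3 = -6)
u = -6
h(Z) = (-6 + Z)*(147 + Z) (h(Z) = (Z + 147)*(Z - 6) = (147 + Z)*(-6 + Z) = (-6 + Z)*(147 + Z))
-h((-16)²) = -(-882 + ((-16)²)² + 141*(-16)²) = -(-882 + 256² + 141*256) = -(-882 + 65536 + 36096) = -1*100750 = -100750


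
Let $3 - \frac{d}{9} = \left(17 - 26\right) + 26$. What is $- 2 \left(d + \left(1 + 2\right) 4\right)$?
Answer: $228$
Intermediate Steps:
$d = -126$ ($d = 27 - 9 \left(\left(17 - 26\right) + 26\right) = 27 - 9 \left(-9 + 26\right) = 27 - 153 = -126$)
$- 2 \left(d + \left(1 + 2\right) 4\right) = - 2 \left(-126 + \left(1 + 2\right) 4\right) = - 2 \left(-126 + 3 \cdot 4\right) = - 2 \left(-126 + 12\right) = \left(-2\right) \left(-114\right) = 228$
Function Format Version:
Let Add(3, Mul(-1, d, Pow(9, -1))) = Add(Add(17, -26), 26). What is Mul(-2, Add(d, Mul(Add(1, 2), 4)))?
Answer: 228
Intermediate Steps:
d = -126 (d = Add(27, Mul(-9, Add(Add(17, -26), 26))) = Add(27, Mul(-9, Add(-9, 26))) = Add(27, Mul(-9, 17)) = Add(27, -153) = -126)
Mul(-2, Add(d, Mul(Add(1, 2), 4))) = Mul(-2, Add(-126, Mul(Add(1, 2), 4))) = Mul(-2, Add(-126, Mul(3, 4))) = Mul(-2, Add(-126, 12)) = Mul(-2, -114) = 228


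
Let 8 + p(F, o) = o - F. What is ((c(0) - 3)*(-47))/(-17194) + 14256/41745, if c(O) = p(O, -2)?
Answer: 6654893/21750410 ≈ 0.30597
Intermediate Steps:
p(F, o) = -8 + o - F (p(F, o) = -8 + (o - F) = -8 + o - F)
c(O) = -10 - O (c(O) = -8 - 2 - O = -10 - O)
((c(0) - 3)*(-47))/(-17194) + 14256/41745 = (((-10 - 1*0) - 3)*(-47))/(-17194) + 14256/41745 = (((-10 + 0) - 3)*(-47))*(-1/17194) + 14256*(1/41745) = ((-10 - 3)*(-47))*(-1/17194) + 432/1265 = -13*(-47)*(-1/17194) + 432/1265 = 611*(-1/17194) + 432/1265 = -611/17194 + 432/1265 = 6654893/21750410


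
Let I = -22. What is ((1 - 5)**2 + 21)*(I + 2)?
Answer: -740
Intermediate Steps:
((1 - 5)**2 + 21)*(I + 2) = ((1 - 5)**2 + 21)*(-22 + 2) = ((-4)**2 + 21)*(-20) = (16 + 21)*(-20) = 37*(-20) = -740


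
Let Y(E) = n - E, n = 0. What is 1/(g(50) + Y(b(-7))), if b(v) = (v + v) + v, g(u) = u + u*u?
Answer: 1/2571 ≈ 0.00038895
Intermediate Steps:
g(u) = u + u**2
b(v) = 3*v (b(v) = 2*v + v = 3*v)
Y(E) = -E (Y(E) = 0 - E = -E)
1/(g(50) + Y(b(-7))) = 1/(50*(1 + 50) - 3*(-7)) = 1/(50*51 - 1*(-21)) = 1/(2550 + 21) = 1/2571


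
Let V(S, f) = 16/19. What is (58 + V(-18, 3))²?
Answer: 1249924/361 ≈ 3462.4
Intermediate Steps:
V(S, f) = 16/19 (V(S, f) = 16*(1/19) = 16/19)
(58 + V(-18, 3))² = (58 + 16/19)² = (1118/19)² = 1249924/361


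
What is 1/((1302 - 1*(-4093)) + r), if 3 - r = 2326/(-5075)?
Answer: 5075/27397176 ≈ 0.00018524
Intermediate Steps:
r = 17551/5075 (r = 3 - 2326/(-5075) = 3 - 2326*(-1)/5075 = 3 - 1*(-2326/5075) = 3 + 2326/5075 = 17551/5075 ≈ 3.4583)
1/((1302 - 1*(-4093)) + r) = 1/((1302 - 1*(-4093)) + 17551/5075) = 1/((1302 + 4093) + 17551/5075) = 1/(5395 + 17551/5075) = 1/(27397176/5075) = 5075/27397176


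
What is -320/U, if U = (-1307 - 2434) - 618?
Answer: 320/4359 ≈ 0.073411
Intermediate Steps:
U = -4359 (U = -3741 - 618 = -4359)
-320/U = -320/(-4359) = -320*(-1/4359) = 320/4359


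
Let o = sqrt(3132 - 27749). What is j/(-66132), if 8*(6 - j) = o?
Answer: -1/11022 + I*sqrt(24617)/529056 ≈ -9.0728e-5 + 0.00029656*I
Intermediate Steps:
o = I*sqrt(24617) (o = sqrt(-24617) = I*sqrt(24617) ≈ 156.9*I)
j = 6 - I*sqrt(24617)/8 ≈ 6.0 - 19.612*I
j/(-66132) = (6 - I*sqrt(24617)/8)/(-66132) = (6 - I*sqrt(24617)/8)*(-1/66132) = -1/11022 + I*sqrt(24617)/529056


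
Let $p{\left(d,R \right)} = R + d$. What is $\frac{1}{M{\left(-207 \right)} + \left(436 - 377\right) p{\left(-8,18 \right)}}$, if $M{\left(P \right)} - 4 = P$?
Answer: $\frac{1}{387} \approx 0.002584$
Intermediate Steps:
$M{\left(P \right)} = 4 + P$
$\frac{1}{M{\left(-207 \right)} + \left(436 - 377\right) p{\left(-8,18 \right)}} = \frac{1}{\left(4 - 207\right) + \left(436 - 377\right) \left(18 - 8\right)} = \frac{1}{-203 + \left(436 - 377\right) 10} = \frac{1}{-203 + 59 \cdot 10} = \frac{1}{-203 + 590} = \frac{1}{387}$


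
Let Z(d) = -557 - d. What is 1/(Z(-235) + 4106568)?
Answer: 1/4106246 ≈ 2.4353e-7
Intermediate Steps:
1/(Z(-235) + 4106568) = 1/((-557 - 1*(-235)) + 4106568) = 1/((-557 + 235) + 4106568) = 1/(-322 + 4106568) = 1/4106246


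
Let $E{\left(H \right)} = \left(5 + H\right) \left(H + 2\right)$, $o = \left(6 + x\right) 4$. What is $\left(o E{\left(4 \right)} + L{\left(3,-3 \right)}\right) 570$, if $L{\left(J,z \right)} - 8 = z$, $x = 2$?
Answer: $987810$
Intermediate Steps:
$L{\left(J,z \right)} = 8 + z$
$o = 32$ ($o = \left(6 + 2\right) 4 = 8 \cdot 4 = 32$)
$E{\left(H \right)} = \left(2 + H\right) \left(5 + H\right)$ ($E{\left(H \right)} = \left(5 + H\right) \left(2 + H\right) = \left(2 + H\right) \left(5 + H\right)$)
$\left(o E{\left(4 \right)} + L{\left(3,-3 \right)}\right) 570 = \left(32 \left(10 + 4^{2} + 7 \cdot 4\right) + \left(8 - 3\right)\right) 570 = \left(32 \left(10 + 16 + 28\right) + 5\right) 570 = \left(32 \cdot 54 + 5\right) 570 = \left(1728 + 5\right) 570 = 1733 \cdot 570 = 987810$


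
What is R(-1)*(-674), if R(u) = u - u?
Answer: 0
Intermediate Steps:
R(u) = 0
R(-1)*(-674) = 0*(-674) = 0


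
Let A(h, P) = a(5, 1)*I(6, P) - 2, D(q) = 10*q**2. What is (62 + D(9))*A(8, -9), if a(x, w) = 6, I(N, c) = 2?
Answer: 8720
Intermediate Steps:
A(h, P) = 10 (A(h, P) = 6*2 - 2 = 12 - 2 = 10)
(62 + D(9))*A(8, -9) = (62 + 10*9**2)*10 = (62 + 10*81)*10 = (62 + 810)*10 = 872*10 = 8720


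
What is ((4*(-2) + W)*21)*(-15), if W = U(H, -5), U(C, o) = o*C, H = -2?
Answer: -630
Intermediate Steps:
U(C, o) = C*o
W = 10 (W = -2*(-5) = 10)
((4*(-2) + W)*21)*(-15) = ((4*(-2) + 10)*21)*(-15) = ((-8 + 10)*21)*(-15) = (2*21)*(-15) = 42*(-15) = -630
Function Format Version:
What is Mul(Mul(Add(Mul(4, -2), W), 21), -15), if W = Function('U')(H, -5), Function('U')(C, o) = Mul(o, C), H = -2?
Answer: -630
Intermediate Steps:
Function('U')(C, o) = Mul(C, o)
W = 10 (W = Mul(-2, -5) = 10)
Mul(Mul(Add(Mul(4, -2), W), 21), -15) = Mul(Mul(Add(Mul(4, -2), 10), 21), -15) = Mul(Mul(Add(-8, 10), 21), -15) = Mul(Mul(2, 21), -15) = Mul(42, -15) = -630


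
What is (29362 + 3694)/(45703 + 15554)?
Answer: 33056/61257 ≈ 0.53963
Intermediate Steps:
(29362 + 3694)/(45703 + 15554) = 33056/61257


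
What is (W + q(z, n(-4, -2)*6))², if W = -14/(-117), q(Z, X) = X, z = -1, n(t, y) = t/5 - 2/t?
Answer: 966289/342225 ≈ 2.8235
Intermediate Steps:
n(t, y) = -2/t + t/5 (n(t, y) = t*(⅕) - 2/t = t/5 - 2/t = -2/t + t/5)
W = 14/117 (W = -14*(-1/117) = 14/117 ≈ 0.11966)
(W + q(z, n(-4, -2)*6))² = (14/117 + (-2/(-4) + (⅕)*(-4))*6)² = (14/117 + (-2*(-¼) - ⅘)*6)² = (14/117 + (½ - ⅘)*6)² = (14/117 - 3/10*6)² = (14/117 - 9/5)² = (-983/585)² = 966289/342225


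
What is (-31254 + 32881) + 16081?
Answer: 17708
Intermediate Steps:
(-31254 + 32881) + 16081 = 1627 + 16081 = 17708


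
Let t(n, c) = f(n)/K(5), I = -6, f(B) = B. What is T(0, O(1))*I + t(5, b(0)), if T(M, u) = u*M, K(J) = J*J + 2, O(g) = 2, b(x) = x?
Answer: 5/27 ≈ 0.18519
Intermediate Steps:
K(J) = 2 + J**2 (K(J) = J**2 + 2 = 2 + J**2)
t(n, c) = n/27 (t(n, c) = n/(2 + 5**2) = n/(2 + 25) = n/27)
T(M, u) = M*u
T(0, O(1))*I + t(5, b(0)) = (0*2)*(-6) + (1/27)*5 = 0*(-6) + 5/27 = 0 + 5/27 = 5/27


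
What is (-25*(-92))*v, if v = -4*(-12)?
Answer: 110400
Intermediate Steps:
v = 48
(-25*(-92))*v = -25*(-92)*48 = 2300*48 = 110400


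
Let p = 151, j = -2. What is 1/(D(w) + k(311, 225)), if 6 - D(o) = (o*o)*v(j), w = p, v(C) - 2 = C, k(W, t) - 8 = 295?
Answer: 1/309 ≈ 0.0032362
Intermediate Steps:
k(W, t) = 303 (k(W, t) = 8 + 295 = 303)
v(C) = 2 + C
w = 151
D(o) = 6 (D(o) = 6 - o*o*(2 - 2) = 6 - o²*0 = 6 - 1*0 = 6 + 0 = 6)
1/(D(w) + k(311, 225)) = 1/(6 + 303) = 1/309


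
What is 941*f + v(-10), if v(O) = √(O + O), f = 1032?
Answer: 971112 + 2*I*√5 ≈ 9.7111e+5 + 4.4721*I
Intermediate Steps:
v(O) = √2*√O (v(O) = √(2*O) = √2*√O)
941*f + v(-10) = 941*1032 + √2*√(-10) = 971112 + √2*(I*√10) = 971112 + 2*I*√5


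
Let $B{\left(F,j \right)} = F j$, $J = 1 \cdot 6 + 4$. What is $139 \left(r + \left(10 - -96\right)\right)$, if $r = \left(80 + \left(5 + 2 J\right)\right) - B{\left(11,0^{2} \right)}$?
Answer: $29329$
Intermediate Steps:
$J = 10$ ($J = 6 + 4 = 10$)
$r = 105$ ($r = \left(80 + \left(5 + 2 \cdot 10\right)\right) - 11 \cdot 0^{2} = \left(80 + \left(5 + 20\right)\right) - 11 \cdot 0 = \left(80 + 25\right) - 0 = 105 + 0 = 105$)
$139 \left(r + \left(10 - -96\right)\right) = 139 \left(105 + \left(10 - -96\right)\right) = 139 \left(105 + \left(10 + 96\right)\right) = 139 \left(105 + 106\right) = 139 \cdot 211 = 29329$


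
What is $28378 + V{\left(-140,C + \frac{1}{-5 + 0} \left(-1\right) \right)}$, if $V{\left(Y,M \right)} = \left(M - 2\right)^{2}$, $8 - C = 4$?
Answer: $\frac{709571}{25} \approx 28383.0$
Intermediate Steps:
$C = 4$ ($C = 8 - 4 = 4$)
$V{\left(Y,M \right)} = \left(-2 + M\right)^{2}$
$28378 + V{\left(-140,C + \frac{1}{-5 + 0} \left(-1\right) \right)} = 28378 + \left(-2 + \left(4 + \frac{1}{-5 + 0} \left(-1\right)\right)\right)^{2} = 28378 + \left(-2 + \left(4 + \frac{1}{-5} \left(-1\right)\right)\right)^{2} = 28378 + \left(-2 + \left(4 - - \frac{1}{5}\right)\right)^{2} = 28378 + \left(-2 + \left(4 + \frac{1}{5}\right)\right)^{2} = 28378 + \left(-2 + \frac{21}{5}\right)^{2} = 28378 + \left(\frac{11}{5}\right)^{2} = 28378 + \frac{121}{25} = \frac{709571}{25}$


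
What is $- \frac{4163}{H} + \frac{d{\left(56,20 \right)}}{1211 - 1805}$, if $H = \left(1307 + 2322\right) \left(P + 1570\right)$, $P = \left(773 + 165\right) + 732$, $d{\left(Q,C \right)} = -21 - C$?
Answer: $\frac{8881547}{129337560} \approx 0.06867$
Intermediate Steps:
$P = 1670$ ($P = 938 + 732 = 1670$)
$H = 11757960$ ($H = \left(1307 + 2322\right) \left(1670 + 1570\right) = 3629 \cdot 3240 = 11757960$)
$- \frac{4163}{H} + \frac{d{\left(56,20 \right)}}{1211 - 1805} = - \frac{4163}{11757960} + \frac{-21 - 20}{1211 - 1805} = \left(-4163\right) \frac{1}{11757960} + \frac{-21 - 20}{1211 - 1805} = - \frac{4163}{11757960} - \frac{41}{-594} = - \frac{4163}{11757960} - - \frac{41}{594} = - \frac{4163}{11757960} + \frac{41}{594} = \frac{8881547}{129337560}$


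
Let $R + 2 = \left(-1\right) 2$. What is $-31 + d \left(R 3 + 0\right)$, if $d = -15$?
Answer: $149$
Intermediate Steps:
$R = -4$ ($R = -2 - 2 = -4$)
$-31 + d \left(R 3 + 0\right) = -31 - 15 \left(\left(-4\right) 3 + 0\right) = -31 - 15 \left(-12 + 0\right) = -31 - -180 = -31 + 180 = 149$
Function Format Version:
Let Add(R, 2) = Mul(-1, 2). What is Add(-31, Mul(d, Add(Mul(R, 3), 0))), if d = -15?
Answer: 149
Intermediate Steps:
R = -4 (R = Add(-2, Mul(-1, 2)) = Add(-2, -2) = -4)
Add(-31, Mul(d, Add(Mul(R, 3), 0))) = Add(-31, Mul(-15, Add(Mul(-4, 3), 0))) = Add(-31, Mul(-15, Add(-12, 0))) = Add(-31, Mul(-15, -12)) = Add(-31, 180) = 149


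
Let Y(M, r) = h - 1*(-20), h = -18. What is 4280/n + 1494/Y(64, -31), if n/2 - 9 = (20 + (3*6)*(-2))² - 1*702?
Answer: 324299/437 ≈ 742.10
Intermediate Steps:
Y(M, r) = 2 (Y(M, r) = -18 - 1*(-20) = -18 + 20 = 2)
n = -874 (n = 18 + 2*((20 + (3*6)*(-2))² - 1*702) = 18 + 2*((20 + 18*(-2))² - 702) = 18 + 2*((20 - 36)² - 702) = 18 + 2*((-16)² - 702) = 18 + 2*(256 - 702) = 18 + 2*(-446) = 18 - 892 = -874)
4280/n + 1494/Y(64, -31) = 4280/(-874) + 1494/2 = 4280*(-1/874) + 1494*(½) = -2140/437 + 747 = 324299/437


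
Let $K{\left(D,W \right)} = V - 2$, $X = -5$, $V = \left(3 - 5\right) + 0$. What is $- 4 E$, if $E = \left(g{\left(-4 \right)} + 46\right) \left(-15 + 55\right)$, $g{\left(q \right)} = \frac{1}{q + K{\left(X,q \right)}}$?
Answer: $-7340$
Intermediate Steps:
$V = -2$ ($V = -2 + 0 = -2$)
$K{\left(D,W \right)} = -4$ ($K{\left(D,W \right)} = -2 - 2 = -4$)
$g{\left(q \right)} = \frac{1}{-4 + q}$ ($g{\left(q \right)} = \frac{1}{q - 4} = \frac{1}{-4 + q}$)
$E = 1835$ ($E = \left(\frac{1}{-4 - 4} + 46\right) \left(-15 + 55\right) = \left(\frac{1}{-8} + 46\right) 40 = \left(- \frac{1}{8} + 46\right) 40 = \frac{367}{8} \cdot 40 = 1835$)
$- 4 E = \left(-4\right) 1835 = -7340$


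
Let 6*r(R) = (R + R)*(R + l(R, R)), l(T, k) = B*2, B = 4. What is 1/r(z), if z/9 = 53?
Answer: 1/77115 ≈ 1.2968e-5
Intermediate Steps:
z = 477 (z = 9*53 = 477)
l(T, k) = 8 (l(T, k) = 4*2 = 8)
r(R) = R*(8 + R)/3 (r(R) = ((R + R)*(R + 8))/6 = ((2*R)*(8 + R))/6 = (2*R*(8 + R))/6 = R*(8 + R)/3)
1/r(z) = 1/((⅓)*477*(8 + 477)) = 1/((⅓)*477*485) = 1/77115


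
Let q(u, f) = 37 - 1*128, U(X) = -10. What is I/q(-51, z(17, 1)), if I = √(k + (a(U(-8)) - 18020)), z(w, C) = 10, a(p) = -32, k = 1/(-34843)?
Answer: -I*√21915753518591/3170713 ≈ -1.4765*I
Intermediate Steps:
k = -1/34843 ≈ -2.8700e-5
q(u, f) = -91 (q(u, f) = 37 - 128 = -91)
I = I*√21915753518591/34843 (I = √(-1/34843 + (-32 - 18020)) = √(-1/34843 - 18052) = √(-628985837/34843) = I*√21915753518591/34843 ≈ 134.36*I)
I/q(-51, z(17, 1)) = (I*√21915753518591/34843)/(-91) = (I*√21915753518591/34843)*(-1/91) = -I*√21915753518591/3170713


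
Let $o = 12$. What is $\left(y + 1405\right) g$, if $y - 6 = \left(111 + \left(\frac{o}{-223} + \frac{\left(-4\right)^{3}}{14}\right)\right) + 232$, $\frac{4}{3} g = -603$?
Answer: $- \frac{2469985083}{3122} \approx -7.9116 \cdot 10^{5}$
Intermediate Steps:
$g = - \frac{1809}{4}$ ($g = \frac{3}{4} \left(-603\right) = - \frac{1809}{4} \approx -452.25$)
$y = \frac{537569}{1561}$ ($y = 6 + \left(\left(111 + \left(\frac{12}{-223} + \frac{\left(-4\right)^{3}}{14}\right)\right) + 232\right) = 6 + \left(\left(111 + \left(12 \left(- \frac{1}{223}\right) - \frac{32}{7}\right)\right) + 232\right) = 6 + \left(\left(111 - \frac{7220}{1561}\right) + 232\right) = 6 + \left(\frac{166051}{1561} + 232\right) = 6 + \frac{528203}{1561} = \frac{537569}{1561} \approx 344.38$)
$\left(y + 1405\right) g = \left(\frac{537569}{1561} + 1405\right) \left(- \frac{1809}{4}\right) = \frac{2730774}{1561} \left(- \frac{1809}{4}\right) = - \frac{2469985083}{3122}$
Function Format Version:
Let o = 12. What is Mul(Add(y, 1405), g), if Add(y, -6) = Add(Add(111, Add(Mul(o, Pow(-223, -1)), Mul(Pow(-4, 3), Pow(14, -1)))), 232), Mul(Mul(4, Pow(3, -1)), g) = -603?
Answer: Rational(-2469985083, 3122) ≈ -7.9116e+5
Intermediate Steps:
g = Rational(-1809, 4) (g = Mul(Rational(3, 4), -603) = Rational(-1809, 4) ≈ -452.25)
y = Rational(537569, 1561) (y = Add(6, Add(Add(111, Add(Mul(12, Pow(-223, -1)), Mul(Pow(-4, 3), Pow(14, -1)))), 232)) = Add(6, Add(Add(111, Add(Mul(12, Rational(-1, 223)), Mul(-64, Rational(1, 14)))), 232)) = Add(6, Add(Add(111, Add(Rational(-12, 223), Rational(-32, 7))), 232)) = Add(6, Add(Add(111, Rational(-7220, 1561)), 232)) = Add(6, Add(Rational(166051, 1561), 232)) = Add(6, Rational(528203, 1561)) = Rational(537569, 1561) ≈ 344.38)
Mul(Add(y, 1405), g) = Mul(Add(Rational(537569, 1561), 1405), Rational(-1809, 4)) = Mul(Rational(2730774, 1561), Rational(-1809, 4)) = Rational(-2469985083, 3122)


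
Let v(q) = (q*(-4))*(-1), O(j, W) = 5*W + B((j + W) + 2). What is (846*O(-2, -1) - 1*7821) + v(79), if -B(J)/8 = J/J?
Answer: -18503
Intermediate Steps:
B(J) = -8 (B(J) = -8*J/J = -8*1 = -8)
O(j, W) = -8 + 5*W (O(j, W) = 5*W - 8 = -8 + 5*W)
v(q) = 4*q (v(q) = -4*q*(-1) = 4*q)
(846*O(-2, -1) - 1*7821) + v(79) = (846*(-8 + 5*(-1)) - 1*7821) + 4*79 = (846*(-8 - 5) - 7821) + 316 = (846*(-13) - 7821) + 316 = (-10998 - 7821) + 316 = -18819 + 316 = -18503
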